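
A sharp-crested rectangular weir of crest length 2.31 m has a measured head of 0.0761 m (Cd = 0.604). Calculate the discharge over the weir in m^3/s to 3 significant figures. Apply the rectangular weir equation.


Approach: apply the rectangular weir equation, Q = (2/3)*Cd*L*sqrt(2g)*H^1.5.
Q = (2/3)*0.604*2.31*sqrt(2*9.81)*0.0761^1.5 = 0.0865 m^3/s
Therefore the discharge over the weir = 0.0865 m^3/s.


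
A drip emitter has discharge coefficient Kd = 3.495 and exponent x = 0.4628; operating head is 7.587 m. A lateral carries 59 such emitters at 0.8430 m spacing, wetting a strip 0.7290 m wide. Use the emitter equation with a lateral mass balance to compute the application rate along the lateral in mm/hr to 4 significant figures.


Approach: apply the emitter equation with a lateral mass balance, q = Kd*h^x; Q = n*q; rate = Q/(n*spacing*width).
Step 1 — single emitter flow (q = Kd*h^x):
  q = 3.495 * 7.587^0.4628 = 8.92778 L/hr
Step 2 — total lateral flow: Q = 59 * 8.92778 = 526.739 L/hr
Step 3 — wetted area: A = 59 * 0.8430 * 0.7290 = 36.2583 m^2
Step 4 — application rate: Q/A = 526.739/36.2583 = 14.53 mm/hr
Therefore the application rate along the lateral = 14.53 mm/hr.


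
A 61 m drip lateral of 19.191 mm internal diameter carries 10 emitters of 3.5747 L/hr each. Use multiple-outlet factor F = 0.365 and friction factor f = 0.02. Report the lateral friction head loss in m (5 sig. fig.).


Approach: apply Darcy-Weisbach with the multiple-outlet F-factor, Q = n*q/(3600*1000) m^3/s; v = Q/A; hf = F*f*(L/D)*(v^2/(2g)).
Q = 10*3.5747/(3600*1000) = 9.929722e-06 m^3/s
A = pi*(19.191e-3/2)^2 = 2.892578e-04 m^2, so v = Q/A = 0.03432828 m/s
hf = 0.365*0.02*(61/0.019191)*(0.03432828^2/(2*9.81)) = 0.0013937 m
Therefore the lateral friction head loss = 0.0013937 m.


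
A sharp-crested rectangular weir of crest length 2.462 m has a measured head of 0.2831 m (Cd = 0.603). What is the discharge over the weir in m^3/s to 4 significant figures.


Approach: apply the rectangular weir equation, Q = (2/3)*Cd*L*sqrt(2g)*H^1.5.
Q = (2/3)*0.603*2.462*sqrt(2*9.81)*0.2831^1.5 = 0.6603 m^3/s
Therefore the discharge over the weir = 0.6603 m^3/s.


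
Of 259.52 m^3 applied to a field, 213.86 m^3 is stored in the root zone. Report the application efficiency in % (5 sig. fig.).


Approach: apply the application efficiency ratio, Ea = (stored/applied)*100.
Ea = (213.86/259.52)*100 = 82.406 %
Therefore the application efficiency = 82.406 %.


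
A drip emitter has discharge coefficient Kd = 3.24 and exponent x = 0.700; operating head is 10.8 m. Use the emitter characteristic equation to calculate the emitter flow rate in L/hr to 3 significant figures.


Approach: apply the emitter characteristic equation, q = Kd * h^x.
q = 3.24 * 10.8^0.700 = 17.1 L/hr
Therefore the emitter flow rate = 17.1 L/hr.


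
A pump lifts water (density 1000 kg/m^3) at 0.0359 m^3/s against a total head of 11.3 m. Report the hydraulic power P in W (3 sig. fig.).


Approach: apply the hydraulic power relation, P = rho*g*Q*H.
P = 1000 * 9.81 * 0.0359 * 11.3 = 3980 W
Therefore the hydraulic power P = 3980 W.


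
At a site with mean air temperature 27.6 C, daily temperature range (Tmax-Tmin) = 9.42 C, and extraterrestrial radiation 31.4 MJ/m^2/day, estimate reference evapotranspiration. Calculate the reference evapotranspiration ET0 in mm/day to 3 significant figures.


Approach: apply the Hargreaves-Samani method, ET0 = 0.0023*(Tmean+17.8)*sqrt(Tmax-Tmin)*0.408*Ra.
ET0 = 0.0023*(27.6+17.8)*sqrt(9.42)*0.408*31.4 = 4.11 mm/day
Therefore the reference evapotranspiration ET0 = 4.11 mm/day.


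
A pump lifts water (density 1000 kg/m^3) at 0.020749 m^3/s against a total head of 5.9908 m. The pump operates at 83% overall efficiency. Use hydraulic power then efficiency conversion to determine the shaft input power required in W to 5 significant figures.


Approach: apply hydraulic power then efficiency conversion, P = rho*g*Q*H; P_in = P/eta.
Step 1 — hydraulic power (P = rho*g*Q*H):
  P = 1000 * 9.81 * 0.020749 * 5.9908 = 1219.414 W
Step 2 — input power: P_in = P/eta = 1219.414 / 0.83 = 1469.2 W
Therefore the shaft input power required = 1469.2 W.


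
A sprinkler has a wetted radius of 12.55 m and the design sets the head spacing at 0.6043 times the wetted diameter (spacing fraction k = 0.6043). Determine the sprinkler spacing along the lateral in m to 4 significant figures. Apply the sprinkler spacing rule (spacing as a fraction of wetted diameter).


Approach: apply the sprinkler spacing rule (spacing as a fraction of wetted diameter), S = k*(2*R).
S = 0.6043 * (2 * 12.55) = 15.17 m
Therefore the sprinkler spacing along the lateral = 15.17 m.


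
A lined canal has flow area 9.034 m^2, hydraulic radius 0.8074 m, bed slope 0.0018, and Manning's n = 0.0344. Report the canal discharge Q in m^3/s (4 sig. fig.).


Approach: apply Manning's equation, Q = (1/n)*A*R^(2/3)*S^(1/2).
Q = (1/0.0344) * 9.034 * 0.8074^(2/3) * 0.0018^(1/2) = 9.661 m^3/s
Therefore the canal discharge Q = 9.661 m^3/s.


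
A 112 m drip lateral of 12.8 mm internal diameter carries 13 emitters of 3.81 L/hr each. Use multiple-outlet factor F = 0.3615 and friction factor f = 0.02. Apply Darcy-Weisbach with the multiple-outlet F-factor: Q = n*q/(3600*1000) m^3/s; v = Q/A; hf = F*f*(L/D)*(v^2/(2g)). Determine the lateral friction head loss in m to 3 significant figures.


Q = 13*3.81/(3600*1000) = 1.3758e-05 m^3/s
A = pi*(12.8e-3/2)^2 = 1.2868e-04 m^2, so v = Q/A = 0.10692 m/s
hf = 0.3615*0.02*(112/0.0128)*(0.10692^2/(2*9.81)) = 0.0369 m
Therefore the lateral friction head loss = 0.0369 m.


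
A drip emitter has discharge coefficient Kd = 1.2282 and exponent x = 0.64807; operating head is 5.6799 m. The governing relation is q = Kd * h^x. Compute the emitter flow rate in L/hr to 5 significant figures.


q = 1.2282 * 5.6799^0.64807 = 3.7856 L/hr
Therefore the emitter flow rate = 3.7856 L/hr.


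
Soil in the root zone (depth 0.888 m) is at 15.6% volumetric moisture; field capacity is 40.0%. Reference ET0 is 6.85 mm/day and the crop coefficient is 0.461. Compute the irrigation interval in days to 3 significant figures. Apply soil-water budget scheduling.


Approach: apply soil-water budget scheduling, SMD = (FC-theta)/100*depth*1000; ETc = ET0*Kc; interval = SMD/ETc.
Step 1 — soil moisture deficit:
  SMD = (40.0 - 15.6)/100 * 0.888 * 1000 = 216.67 mm
Step 2 — daily crop ET (ETc = ET0*Kc):
  ETc = 6.85 * 0.461 = 3.1578 mm/day
Step 3 — irrigation interval (SMD/ETc):
  interval = 216.67 / 3.1578 = 68.6 days
Therefore the irrigation interval = 68.6 days.


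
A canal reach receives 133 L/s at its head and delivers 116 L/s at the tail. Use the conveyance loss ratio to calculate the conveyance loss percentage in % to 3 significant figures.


Approach: apply the conveyance loss ratio, loss% = ((Q_head - Q_tail)/Q_head)*100.
loss = ((133 - 116)/133)*100 = 12.8 %
Therefore the conveyance loss percentage = 12.8 %.


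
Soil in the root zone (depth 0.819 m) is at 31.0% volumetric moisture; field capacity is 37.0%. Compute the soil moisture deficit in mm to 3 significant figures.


Approach: apply the soil moisture deficit relation, SMD = (FC - theta)/100 * depth * 1000.
SMD = (37.0 - 31.0)/100 * 0.819 * 1000 = 49.1 mm
Therefore the soil moisture deficit = 49.1 mm.


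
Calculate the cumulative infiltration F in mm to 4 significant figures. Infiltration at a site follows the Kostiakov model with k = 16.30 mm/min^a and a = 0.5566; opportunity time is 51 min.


Approach: apply the Kostiakov infiltration equation, F = k*t^a.
F = 16.30 * 51^0.5566 = 145.4 mm
Therefore the cumulative infiltration F = 145.4 mm.


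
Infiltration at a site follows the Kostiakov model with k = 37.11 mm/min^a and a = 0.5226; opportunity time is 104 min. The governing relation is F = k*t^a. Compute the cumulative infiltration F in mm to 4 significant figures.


F = 37.11 * 104^0.5226 = 420.3 mm
Therefore the cumulative infiltration F = 420.3 mm.


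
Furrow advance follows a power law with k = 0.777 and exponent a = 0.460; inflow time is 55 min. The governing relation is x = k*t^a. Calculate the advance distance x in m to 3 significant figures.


x = 0.777 * 55^0.460 = 4.91 m
Therefore the advance distance x = 4.91 m.


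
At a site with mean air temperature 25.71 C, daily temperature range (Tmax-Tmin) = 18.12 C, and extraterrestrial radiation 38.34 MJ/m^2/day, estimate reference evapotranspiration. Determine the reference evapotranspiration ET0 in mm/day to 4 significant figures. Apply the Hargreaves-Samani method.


Approach: apply the Hargreaves-Samani method, ET0 = 0.0023*(Tmean+17.8)*sqrt(Tmax-Tmin)*0.408*Ra.
ET0 = 0.0023*(25.71+17.8)*sqrt(18.12)*0.408*38.34 = 6.664 mm/day
Therefore the reference evapotranspiration ET0 = 6.664 mm/day.


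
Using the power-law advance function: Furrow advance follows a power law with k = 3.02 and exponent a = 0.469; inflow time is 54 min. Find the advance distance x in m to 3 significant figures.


Approach: apply the power-law advance function, x = k*t^a.
x = 3.02 * 54^0.469 = 19.6 m
Therefore the advance distance x = 19.6 m.


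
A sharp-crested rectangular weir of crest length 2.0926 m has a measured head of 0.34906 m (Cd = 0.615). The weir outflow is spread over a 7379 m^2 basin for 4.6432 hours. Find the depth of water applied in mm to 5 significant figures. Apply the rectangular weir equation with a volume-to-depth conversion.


Approach: apply the rectangular weir equation with a volume-to-depth conversion, Q = (2/3)*Cd*L*sqrt(2g)*H^1.5; d = Q*t/A * 1000.
Step 1 — weir discharge:
  Q = (2/3)*0.615*2.0926*sqrt(2*9.81)*0.34906^1.5 = 0.7837358 m^3/s
Step 2 — volume: V = 0.7837358 * 4.6432*3600 = 13100.55 m^3
Step 3 — depth: d = V/A * 1000 = 13100.55/7379 * 1000 = 1775.4 mm
Therefore the depth of water applied = 1775.4 mm.


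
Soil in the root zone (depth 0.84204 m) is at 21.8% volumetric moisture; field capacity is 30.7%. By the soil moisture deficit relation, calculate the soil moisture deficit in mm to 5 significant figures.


Approach: apply the soil moisture deficit relation, SMD = (FC - theta)/100 * depth * 1000.
SMD = (30.7 - 21.8)/100 * 0.84204 * 1000 = 74.942 mm
Therefore the soil moisture deficit = 74.942 mm.


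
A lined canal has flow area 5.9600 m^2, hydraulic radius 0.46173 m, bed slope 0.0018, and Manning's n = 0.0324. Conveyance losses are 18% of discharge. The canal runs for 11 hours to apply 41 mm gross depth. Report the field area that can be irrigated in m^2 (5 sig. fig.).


Approach: apply Manning's equation with a conveyance and depth budget, Q = (1/n)*A*R^(2/3)*S^(1/2); Q_field = Q*(1-loss); Area = Q_field*t/(d/1000).
Step 1 — canal discharge (Manning's equation):
  Q = (1/0.0324) * 5.9600 * 0.46173^(2/3) * 0.0018^(1/2) = 4.662257 m^3/s
Step 2 — delivered flow: Q_field = 4.662257*(1 - 18/100) = 3.823051 m^3/s
Step 3 — volume delivered: V = 3.823051 * 11*3600 = 151392.8 m^3
Step 4 — area served: A = V / (depth/1000) = 151392.8 / 0.041 = 3692500 m^2
Therefore the field area that can be irrigated = 3692500 m^2.


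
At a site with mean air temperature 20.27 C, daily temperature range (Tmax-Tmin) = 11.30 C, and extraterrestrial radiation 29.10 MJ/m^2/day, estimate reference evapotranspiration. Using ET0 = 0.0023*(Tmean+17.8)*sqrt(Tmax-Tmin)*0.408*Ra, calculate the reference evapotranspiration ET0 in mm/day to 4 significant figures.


ET0 = 0.0023*(20.27+17.8)*sqrt(11.30)*0.408*29.10 = 3.495 mm/day
Therefore the reference evapotranspiration ET0 = 3.495 mm/day.


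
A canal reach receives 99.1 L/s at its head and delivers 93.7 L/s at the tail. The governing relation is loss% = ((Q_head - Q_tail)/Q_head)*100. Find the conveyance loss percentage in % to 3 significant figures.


loss = ((99.1 - 93.7)/99.1)*100 = 5.45 %
Therefore the conveyance loss percentage = 5.45 %.


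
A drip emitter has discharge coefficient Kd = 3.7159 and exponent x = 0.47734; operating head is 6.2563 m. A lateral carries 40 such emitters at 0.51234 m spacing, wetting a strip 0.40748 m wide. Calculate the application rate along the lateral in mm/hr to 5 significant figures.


Approach: apply the emitter equation with a lateral mass balance, q = Kd*h^x; Q = n*q; rate = Q/(n*spacing*width).
Step 1 — single emitter flow (q = Kd*h^x):
  q = 3.7159 * 6.2563^0.47734 = 8.916168 L/hr
Step 2 — total lateral flow: Q = 40 * 8.916168 = 356.6467 L/hr
Step 3 — wetted area: A = 40 * 0.51234 * 0.40748 = 8.350732 m^2
Step 4 — application rate: Q/A = 356.6467/8.350732 = 42.708 mm/hr
Therefore the application rate along the lateral = 42.708 mm/hr.


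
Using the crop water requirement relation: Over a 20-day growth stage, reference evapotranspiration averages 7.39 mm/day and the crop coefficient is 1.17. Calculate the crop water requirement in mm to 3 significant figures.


Approach: apply the crop water requirement relation, CWR = ET0 * Kc * days.
CWR = 7.39 * 1.17 * 20 = 173 mm
Therefore the crop water requirement = 173 mm.


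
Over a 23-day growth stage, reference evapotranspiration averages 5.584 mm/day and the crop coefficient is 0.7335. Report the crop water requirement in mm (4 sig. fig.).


Approach: apply the crop water requirement relation, CWR = ET0 * Kc * days.
CWR = 5.584 * 0.7335 * 23 = 94.20 mm
Therefore the crop water requirement = 94.20 mm.


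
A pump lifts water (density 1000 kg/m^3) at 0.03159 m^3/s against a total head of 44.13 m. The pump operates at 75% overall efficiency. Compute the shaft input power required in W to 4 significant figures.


Approach: apply hydraulic power then efficiency conversion, P = rho*g*Q*H; P_in = P/eta.
Step 1 — hydraulic power (P = rho*g*Q*H):
  P = 1000 * 9.81 * 0.03159 * 44.13 = 13675.8 W
Step 2 — input power: P_in = P/eta = 13675.8 / 0.75 = 18230 W
Therefore the shaft input power required = 18230 W.


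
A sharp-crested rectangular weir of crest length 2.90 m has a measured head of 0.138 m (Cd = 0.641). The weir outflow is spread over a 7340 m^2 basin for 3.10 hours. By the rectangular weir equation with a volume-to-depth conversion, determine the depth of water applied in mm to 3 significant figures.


Approach: apply the rectangular weir equation with a volume-to-depth conversion, Q = (2/3)*Cd*L*sqrt(2g)*H^1.5; d = Q*t/A * 1000.
Step 1 — weir discharge:
  Q = (2/3)*0.641*2.90*sqrt(2*9.81)*0.138^1.5 = 0.28141 m^3/s
Step 2 — volume: V = 0.28141 * 3.10*3600 = 3140.5 m^3
Step 3 — depth: d = V/A * 1000 = 3140.5/7340 * 1000 = 428 mm
Therefore the depth of water applied = 428 mm.


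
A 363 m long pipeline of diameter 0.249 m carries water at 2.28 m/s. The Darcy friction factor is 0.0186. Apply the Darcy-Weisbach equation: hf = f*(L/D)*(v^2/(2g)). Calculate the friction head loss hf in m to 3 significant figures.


hf = 0.0186 * (363/0.249) * (2.28^2 / (2*9.81))
hf = 7.18 m
Therefore the friction head loss hf = 7.18 m.


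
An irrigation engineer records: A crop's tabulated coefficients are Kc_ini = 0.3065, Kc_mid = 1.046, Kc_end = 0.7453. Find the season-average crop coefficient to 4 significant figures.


Approach: apply a simple seasonal average, Kc_avg = (Kc_ini + Kc_mid + Kc_end)/3.
Kc_avg = (0.3065 + 1.046 + 0.7453)/3 = 0.6993
Therefore the season-average crop coefficient = 0.6993.


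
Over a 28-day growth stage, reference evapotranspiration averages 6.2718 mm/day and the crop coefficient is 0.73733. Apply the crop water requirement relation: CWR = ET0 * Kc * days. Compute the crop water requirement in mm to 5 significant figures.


CWR = 6.2718 * 0.73733 * 28 = 129.48 mm
Therefore the crop water requirement = 129.48 mm.


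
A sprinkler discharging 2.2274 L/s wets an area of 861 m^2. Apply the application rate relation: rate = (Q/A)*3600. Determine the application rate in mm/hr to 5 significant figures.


rate = (2.2274 / 861) * 3600 = 9.3132 mm/hr
Therefore the application rate = 9.3132 mm/hr.


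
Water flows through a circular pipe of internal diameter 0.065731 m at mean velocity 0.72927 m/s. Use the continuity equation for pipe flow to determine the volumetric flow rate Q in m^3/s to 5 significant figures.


Approach: apply the continuity equation for pipe flow, Q = A * v with A = pi*(D/2)^2.
A = pi*(0.065731/2)^2 = 0.003393363 m^2
Q = 0.003393363 * 0.72927 = 0.0024747 m^3/s
Therefore the volumetric flow rate Q = 0.0024747 m^3/s.


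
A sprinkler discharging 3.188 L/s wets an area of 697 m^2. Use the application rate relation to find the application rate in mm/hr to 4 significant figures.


Approach: apply the application rate relation, rate = (Q/A)*3600.
rate = (3.188 / 697) * 3600 = 16.47 mm/hr
Therefore the application rate = 16.47 mm/hr.


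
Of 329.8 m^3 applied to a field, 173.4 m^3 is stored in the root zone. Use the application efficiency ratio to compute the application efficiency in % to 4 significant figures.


Approach: apply the application efficiency ratio, Ea = (stored/applied)*100.
Ea = (173.4/329.8)*100 = 52.58 %
Therefore the application efficiency = 52.58 %.


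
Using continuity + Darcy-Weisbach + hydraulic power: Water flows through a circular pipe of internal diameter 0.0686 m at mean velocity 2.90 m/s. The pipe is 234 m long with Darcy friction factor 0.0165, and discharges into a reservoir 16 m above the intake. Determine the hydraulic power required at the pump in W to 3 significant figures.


Approach: apply continuity + Darcy-Weisbach + hydraulic power, Q = A*v; hf = f*(L/D)*(v^2/(2g)); H = static + hf; P = rho*g*Q*H.
Step 1 — flow rate (continuity, Q = A*v):
  A = pi*(0.0686/2)^2 = 0.0036961 m^2
  Q = 0.0036961 * 2.90 = 0.010719 m^3/s
Step 2 — friction head loss (Darcy-Weisbach):
  hf = 0.0165 * (234/0.0686) * (2.90^2 / (2*9.81))
  hf = 24.125 m
Step 3 — total head: H = 16 + 24.125 = 40.125 m
Step 4 — hydraulic power (P = rho*g*Q*H):
  P = 1000 * 9.81 * 0.010719 * 40.125 = 4220 W
Therefore the hydraulic power required at the pump = 4220 W.


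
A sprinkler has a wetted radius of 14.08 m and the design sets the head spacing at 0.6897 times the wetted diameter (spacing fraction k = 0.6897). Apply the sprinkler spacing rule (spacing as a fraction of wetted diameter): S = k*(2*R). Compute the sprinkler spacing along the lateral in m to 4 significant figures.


S = 0.6897 * (2 * 14.08) = 19.42 m
Therefore the sprinkler spacing along the lateral = 19.42 m.


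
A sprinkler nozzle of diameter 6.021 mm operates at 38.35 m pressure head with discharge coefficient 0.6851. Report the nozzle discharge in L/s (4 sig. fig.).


Approach: apply the orifice equation, Q = Cd*A*sqrt(2*g*h), A = pi*(d/2)^2.
A = pi*(6.021e-3/2)^2 = 2.84726e-05 m^2
Q = 0.6851 * 2.84726e-05 * sqrt(2*9.81*38.35) * 1000 = 0.5351 L/s
Therefore the nozzle discharge = 0.5351 L/s.


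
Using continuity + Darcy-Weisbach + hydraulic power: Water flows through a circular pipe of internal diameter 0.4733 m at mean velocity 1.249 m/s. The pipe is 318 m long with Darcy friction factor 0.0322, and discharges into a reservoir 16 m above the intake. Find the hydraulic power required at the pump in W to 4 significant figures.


Approach: apply continuity + Darcy-Weisbach + hydraulic power, Q = A*v; hf = f*(L/D)*(v^2/(2g)); H = static + hf; P = rho*g*Q*H.
Step 1 — flow rate (continuity, Q = A*v):
  A = pi*(0.4733/2)^2 = 0.175939 m^2
  Q = 0.175939 * 1.249 = 0.219748 m^3/s
Step 2 — friction head loss (Darcy-Weisbach):
  hf = 0.0322 * (318/0.4733) * (1.249^2 / (2*9.81))
  hf = 1.72017 m
Step 3 — total head: H = 16 + 1.72017 = 17.7202 m
Step 4 — hydraulic power (P = rho*g*Q*H):
  P = 1000 * 9.81 * 0.219748 * 17.7202 = 38200 W
Therefore the hydraulic power required at the pump = 38200 W.


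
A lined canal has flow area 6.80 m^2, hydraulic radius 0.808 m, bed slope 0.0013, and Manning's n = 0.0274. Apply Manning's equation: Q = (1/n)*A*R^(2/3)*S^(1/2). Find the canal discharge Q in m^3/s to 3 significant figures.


Q = (1/0.0274) * 6.80 * 0.808^(2/3) * 0.0013^(1/2) = 7.76 m^3/s
Therefore the canal discharge Q = 7.76 m^3/s.


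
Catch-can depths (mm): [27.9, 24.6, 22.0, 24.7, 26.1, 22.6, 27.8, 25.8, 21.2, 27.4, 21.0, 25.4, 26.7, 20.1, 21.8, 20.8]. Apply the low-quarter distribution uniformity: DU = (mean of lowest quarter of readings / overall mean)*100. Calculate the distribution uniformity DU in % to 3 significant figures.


sorted lowest 4 of 16: [20.1, 20.8, 21.0, 21.2] -> mean = 20.775 mm
overall mean = 24.119 mm
DU = (20.775/24.119)*100 = 86.1 %
Therefore the distribution uniformity DU = 86.1 %.


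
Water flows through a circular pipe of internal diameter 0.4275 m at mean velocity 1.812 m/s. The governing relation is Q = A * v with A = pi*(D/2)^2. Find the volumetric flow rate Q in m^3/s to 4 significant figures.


A = pi*(0.4275/2)^2 = 0.143536 m^2
Q = 0.143536 * 1.812 = 0.2601 m^3/s
Therefore the volumetric flow rate Q = 0.2601 m^3/s.


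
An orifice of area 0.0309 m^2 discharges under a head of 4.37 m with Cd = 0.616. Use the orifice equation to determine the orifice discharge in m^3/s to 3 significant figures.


Approach: apply the orifice equation, Q = Cd*A*sqrt(2*g*h).
Q = 0.616 * 0.0309 * sqrt(2*9.81*4.37) = 0.176 m^3/s
Therefore the orifice discharge = 0.176 m^3/s.


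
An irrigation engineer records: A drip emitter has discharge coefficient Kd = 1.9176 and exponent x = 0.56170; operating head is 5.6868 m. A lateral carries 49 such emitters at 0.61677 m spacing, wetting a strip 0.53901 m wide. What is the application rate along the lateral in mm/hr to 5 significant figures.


Approach: apply the emitter equation with a lateral mass balance, q = Kd*h^x; Q = n*q; rate = Q/(n*spacing*width).
Step 1 — single emitter flow (q = Kd*h^x):
  q = 1.9176 * 5.6868^0.56170 = 5.090581 L/hr
Step 2 — total lateral flow: Q = 49 * 5.090581 = 249.4385 L/hr
Step 3 — wetted area: A = 49 * 0.61677 * 0.53901 = 16.28981 m^2
Step 4 — application rate: Q/A = 249.4385/16.28981 = 15.313 mm/hr
Therefore the application rate along the lateral = 15.313 mm/hr.


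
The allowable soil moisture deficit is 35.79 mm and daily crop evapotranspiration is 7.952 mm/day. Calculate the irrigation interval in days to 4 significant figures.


Approach: apply the irrigation interval relation, interval = SMD / ETc.
interval = 35.79 / 7.952 = 4.501 days
Therefore the irrigation interval = 4.501 days.


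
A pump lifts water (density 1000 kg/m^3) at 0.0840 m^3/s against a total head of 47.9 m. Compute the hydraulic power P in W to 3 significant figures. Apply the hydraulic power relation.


Approach: apply the hydraulic power relation, P = rho*g*Q*H.
P = 1000 * 9.81 * 0.0840 * 47.9 = 39500 W
Therefore the hydraulic power P = 39500 W.


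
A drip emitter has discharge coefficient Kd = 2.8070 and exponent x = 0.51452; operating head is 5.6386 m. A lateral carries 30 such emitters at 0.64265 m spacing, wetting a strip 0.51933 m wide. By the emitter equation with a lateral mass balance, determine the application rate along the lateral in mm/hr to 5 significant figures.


Approach: apply the emitter equation with a lateral mass balance, q = Kd*h^x; Q = n*q; rate = Q/(n*spacing*width).
Step 1 — single emitter flow (q = Kd*h^x):
  q = 2.8070 * 5.6386^0.51452 = 6.834946 L/hr
Step 2 — total lateral flow: Q = 30 * 6.834946 = 205.0484 L/hr
Step 3 — wetted area: A = 30 * 0.64265 * 0.51933 = 10.01242 m^2
Step 4 — application rate: Q/A = 205.0484/10.01242 = 20.479 mm/hr
Therefore the application rate along the lateral = 20.479 mm/hr.


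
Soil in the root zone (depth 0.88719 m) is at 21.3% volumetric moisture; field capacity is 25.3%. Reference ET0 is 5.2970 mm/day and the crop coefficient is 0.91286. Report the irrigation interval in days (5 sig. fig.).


Approach: apply soil-water budget scheduling, SMD = (FC-theta)/100*depth*1000; ETc = ET0*Kc; interval = SMD/ETc.
Step 1 — soil moisture deficit:
  SMD = (25.3 - 21.3)/100 * 0.88719 * 1000 = 35.48760 mm
Step 2 — daily crop ET (ETc = ET0*Kc):
  ETc = 5.2970 * 0.91286 = 4.835419 mm/day
Step 3 — irrigation interval (SMD/ETc):
  interval = 35.48760 / 4.835419 = 7.3391 days
Therefore the irrigation interval = 7.3391 days.


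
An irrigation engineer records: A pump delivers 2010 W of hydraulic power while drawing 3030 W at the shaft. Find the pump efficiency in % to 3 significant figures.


Approach: apply the efficiency ratio, eta = (P_out/P_in)*100.
eta = (2010 / 3030) * 100 = 66.3 %
Therefore the pump efficiency = 66.3 %.


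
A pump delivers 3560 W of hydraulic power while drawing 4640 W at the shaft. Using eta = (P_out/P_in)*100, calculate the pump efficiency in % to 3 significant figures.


eta = (3560 / 4640) * 100 = 76.7 %
Therefore the pump efficiency = 76.7 %.


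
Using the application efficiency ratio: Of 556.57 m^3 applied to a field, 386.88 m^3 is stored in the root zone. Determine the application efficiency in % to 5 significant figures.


Approach: apply the application efficiency ratio, Ea = (stored/applied)*100.
Ea = (386.88/556.57)*100 = 69.511 %
Therefore the application efficiency = 69.511 %.


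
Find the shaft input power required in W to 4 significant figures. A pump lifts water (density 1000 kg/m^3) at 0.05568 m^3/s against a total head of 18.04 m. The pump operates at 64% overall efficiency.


Approach: apply hydraulic power then efficiency conversion, P = rho*g*Q*H; P_in = P/eta.
Step 1 — hydraulic power (P = rho*g*Q*H):
  P = 1000 * 9.81 * 0.05568 * 18.04 = 9853.82 W
Step 2 — input power: P_in = P/eta = 9853.82 / 0.64 = 15400 W
Therefore the shaft input power required = 15400 W.


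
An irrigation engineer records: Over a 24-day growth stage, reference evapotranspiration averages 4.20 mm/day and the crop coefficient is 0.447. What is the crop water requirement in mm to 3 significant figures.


Approach: apply the crop water requirement relation, CWR = ET0 * Kc * days.
CWR = 4.20 * 0.447 * 24 = 45.1 mm
Therefore the crop water requirement = 45.1 mm.


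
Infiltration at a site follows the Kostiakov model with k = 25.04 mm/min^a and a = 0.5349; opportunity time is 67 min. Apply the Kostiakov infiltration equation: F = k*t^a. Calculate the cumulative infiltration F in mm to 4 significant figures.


F = 25.04 * 67^0.5349 = 237.4 mm
Therefore the cumulative infiltration F = 237.4 mm.


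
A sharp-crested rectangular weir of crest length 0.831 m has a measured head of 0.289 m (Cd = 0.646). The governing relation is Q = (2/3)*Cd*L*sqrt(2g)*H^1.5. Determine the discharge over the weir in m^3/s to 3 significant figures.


Q = (2/3)*0.646*0.831*sqrt(2*9.81)*0.289^1.5 = 0.246 m^3/s
Therefore the discharge over the weir = 0.246 m^3/s.


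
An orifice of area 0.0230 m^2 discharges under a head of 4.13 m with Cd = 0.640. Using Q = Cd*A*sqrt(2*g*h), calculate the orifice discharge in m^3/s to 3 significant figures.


Q = 0.640 * 0.0230 * sqrt(2*9.81*4.13) = 0.133 m^3/s
Therefore the orifice discharge = 0.133 m^3/s.


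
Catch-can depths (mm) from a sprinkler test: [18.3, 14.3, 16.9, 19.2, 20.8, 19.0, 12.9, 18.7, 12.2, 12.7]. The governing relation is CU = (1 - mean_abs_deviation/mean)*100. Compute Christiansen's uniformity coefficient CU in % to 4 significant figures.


mean = 16.5000 mm
mean |d_i - mean| = 2.78000 mm
CU = (1 - 2.78000/16.5000)*100 = 83.15 %
Therefore Christiansen's uniformity coefficient CU = 83.15 %.


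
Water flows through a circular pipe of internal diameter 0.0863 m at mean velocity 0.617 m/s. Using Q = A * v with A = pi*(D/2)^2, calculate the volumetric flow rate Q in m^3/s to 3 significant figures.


A = pi*(0.0863/2)^2 = 0.0058494 m^2
Q = 0.0058494 * 0.617 = 0.00361 m^3/s
Therefore the volumetric flow rate Q = 0.00361 m^3/s.


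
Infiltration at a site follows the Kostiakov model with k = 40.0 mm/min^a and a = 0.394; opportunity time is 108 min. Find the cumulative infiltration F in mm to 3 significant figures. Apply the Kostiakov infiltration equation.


Approach: apply the Kostiakov infiltration equation, F = k*t^a.
F = 40.0 * 108^0.394 = 253 mm
Therefore the cumulative infiltration F = 253 mm.


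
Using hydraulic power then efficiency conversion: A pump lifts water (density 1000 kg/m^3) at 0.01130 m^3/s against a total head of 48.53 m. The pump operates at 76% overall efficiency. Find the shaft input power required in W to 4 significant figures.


Approach: apply hydraulic power then efficiency conversion, P = rho*g*Q*H; P_in = P/eta.
Step 1 — hydraulic power (P = rho*g*Q*H):
  P = 1000 * 9.81 * 0.01130 * 48.53 = 5379.70 W
Step 2 — input power: P_in = P/eta = 5379.70 / 0.76 = 7079 W
Therefore the shaft input power required = 7079 W.


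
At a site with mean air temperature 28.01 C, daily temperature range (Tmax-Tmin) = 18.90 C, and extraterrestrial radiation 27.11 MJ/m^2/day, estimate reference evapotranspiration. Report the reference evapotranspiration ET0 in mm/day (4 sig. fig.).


Approach: apply the Hargreaves-Samani method, ET0 = 0.0023*(Tmean+17.8)*sqrt(Tmax-Tmin)*0.408*Ra.
ET0 = 0.0023*(28.01+17.8)*sqrt(18.90)*0.408*27.11 = 5.067 mm/day
Therefore the reference evapotranspiration ET0 = 5.067 mm/day.


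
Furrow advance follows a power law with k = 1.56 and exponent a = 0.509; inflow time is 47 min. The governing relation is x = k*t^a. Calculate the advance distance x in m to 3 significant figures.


x = 1.56 * 47^0.509 = 11.1 m
Therefore the advance distance x = 11.1 m.


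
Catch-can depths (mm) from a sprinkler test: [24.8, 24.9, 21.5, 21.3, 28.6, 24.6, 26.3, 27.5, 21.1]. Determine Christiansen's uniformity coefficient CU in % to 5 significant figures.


Approach: apply Christiansen's uniformity coefficient, CU = (1 - mean_abs_deviation/mean)*100.
mean = 24.51111 mm
mean |d_i - mean| = 2.140741 mm
CU = (1 - 2.140741/24.51111)*100 = 91.266 %
Therefore Christiansen's uniformity coefficient CU = 91.266 %.


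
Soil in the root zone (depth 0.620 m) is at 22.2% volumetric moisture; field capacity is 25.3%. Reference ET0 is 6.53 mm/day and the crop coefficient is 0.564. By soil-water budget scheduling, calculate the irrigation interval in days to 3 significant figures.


Approach: apply soil-water budget scheduling, SMD = (FC-theta)/100*depth*1000; ETc = ET0*Kc; interval = SMD/ETc.
Step 1 — soil moisture deficit:
  SMD = (25.3 - 22.2)/100 * 0.620 * 1000 = 19.220 mm
Step 2 — daily crop ET (ETc = ET0*Kc):
  ETc = 6.53 * 0.564 = 3.6829 mm/day
Step 3 — irrigation interval (SMD/ETc):
  interval = 19.220 / 3.6829 = 5.22 days
Therefore the irrigation interval = 5.22 days.


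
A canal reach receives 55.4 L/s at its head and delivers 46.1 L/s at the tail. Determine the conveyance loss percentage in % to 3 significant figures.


Approach: apply the conveyance loss ratio, loss% = ((Q_head - Q_tail)/Q_head)*100.
loss = ((55.4 - 46.1)/55.4)*100 = 16.8 %
Therefore the conveyance loss percentage = 16.8 %.


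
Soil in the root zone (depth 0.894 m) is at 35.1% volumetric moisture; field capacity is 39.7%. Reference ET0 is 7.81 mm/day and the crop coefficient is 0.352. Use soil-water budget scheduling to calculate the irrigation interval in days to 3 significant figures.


Approach: apply soil-water budget scheduling, SMD = (FC-theta)/100*depth*1000; ETc = ET0*Kc; interval = SMD/ETc.
Step 1 — soil moisture deficit:
  SMD = (39.7 - 35.1)/100 * 0.894 * 1000 = 41.124 mm
Step 2 — daily crop ET (ETc = ET0*Kc):
  ETc = 7.81 * 0.352 = 2.7491 mm/day
Step 3 — irrigation interval (SMD/ETc):
  interval = 41.124 / 2.7491 = 15.0 days
Therefore the irrigation interval = 15.0 days.


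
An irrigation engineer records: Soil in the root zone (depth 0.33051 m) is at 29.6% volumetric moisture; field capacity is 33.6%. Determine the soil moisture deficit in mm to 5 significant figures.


Approach: apply the soil moisture deficit relation, SMD = (FC - theta)/100 * depth * 1000.
SMD = (33.6 - 29.6)/100 * 0.33051 * 1000 = 13.220 mm
Therefore the soil moisture deficit = 13.220 mm.


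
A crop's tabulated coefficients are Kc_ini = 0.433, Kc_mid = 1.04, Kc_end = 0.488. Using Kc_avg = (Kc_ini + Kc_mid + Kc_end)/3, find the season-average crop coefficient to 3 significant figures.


Kc_avg = (0.433 + 1.04 + 0.488)/3 = 0.654
Therefore the season-average crop coefficient = 0.654.


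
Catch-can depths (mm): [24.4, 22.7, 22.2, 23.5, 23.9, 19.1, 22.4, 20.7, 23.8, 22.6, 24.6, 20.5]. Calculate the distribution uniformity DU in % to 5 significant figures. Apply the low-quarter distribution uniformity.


Approach: apply the low-quarter distribution uniformity, DU = (mean of lowest quarter of readings / overall mean)*100.
sorted lowest 3 of 12: [19.1, 20.5, 20.7] -> mean = 20.10000 mm
overall mean = 22.53333 mm
DU = (20.10000/22.53333)*100 = 89.201 %
Therefore the distribution uniformity DU = 89.201 %.


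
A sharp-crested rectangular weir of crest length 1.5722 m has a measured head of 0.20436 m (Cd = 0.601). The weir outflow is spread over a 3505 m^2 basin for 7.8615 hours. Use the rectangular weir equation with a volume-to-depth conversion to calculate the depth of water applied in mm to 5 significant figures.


Approach: apply the rectangular weir equation with a volume-to-depth conversion, Q = (2/3)*Cd*L*sqrt(2g)*H^1.5; d = Q*t/A * 1000.
Step 1 — weir discharge:
  Q = (2/3)*0.601*1.5722*sqrt(2*9.81)*0.20436^1.5 = 0.2577712 m^3/s
Step 2 — volume: V = 0.2577712 * 7.8615*3600 = 7295.285 m^3
Step 3 — depth: d = V/A * 1000 = 7295.285/3505 * 1000 = 2081.4 mm
Therefore the depth of water applied = 2081.4 mm.


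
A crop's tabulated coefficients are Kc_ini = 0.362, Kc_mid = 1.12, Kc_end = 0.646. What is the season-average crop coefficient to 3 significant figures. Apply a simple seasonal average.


Approach: apply a simple seasonal average, Kc_avg = (Kc_ini + Kc_mid + Kc_end)/3.
Kc_avg = (0.362 + 1.12 + 0.646)/3 = 0.709
Therefore the season-average crop coefficient = 0.709.


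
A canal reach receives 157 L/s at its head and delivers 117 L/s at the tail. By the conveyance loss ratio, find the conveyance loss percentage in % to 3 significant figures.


Approach: apply the conveyance loss ratio, loss% = ((Q_head - Q_tail)/Q_head)*100.
loss = ((157 - 117)/157)*100 = 25.5 %
Therefore the conveyance loss percentage = 25.5 %.


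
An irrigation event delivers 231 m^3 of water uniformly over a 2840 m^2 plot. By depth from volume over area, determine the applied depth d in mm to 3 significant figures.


Approach: apply depth from volume over area, d = (V/A)*1000.
d = (231 / 2840) * 1000 = 81.3 mm
Therefore the applied depth d = 81.3 mm.


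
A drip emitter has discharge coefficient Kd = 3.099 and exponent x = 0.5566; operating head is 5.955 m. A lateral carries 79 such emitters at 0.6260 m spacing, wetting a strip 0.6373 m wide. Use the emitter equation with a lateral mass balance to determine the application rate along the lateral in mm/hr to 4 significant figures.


Approach: apply the emitter equation with a lateral mass balance, q = Kd*h^x; Q = n*q; rate = Q/(n*spacing*width).
Step 1 — single emitter flow (q = Kd*h^x):
  q = 3.099 * 5.955^0.5566 = 8.36606 L/hr
Step 2 — total lateral flow: Q = 79 * 8.36606 = 660.918 L/hr
Step 3 — wetted area: A = 79 * 0.6260 * 0.6373 = 31.5170 m^2
Step 4 — application rate: Q/A = 660.918/31.5170 = 20.97 mm/hr
Therefore the application rate along the lateral = 20.97 mm/hr.


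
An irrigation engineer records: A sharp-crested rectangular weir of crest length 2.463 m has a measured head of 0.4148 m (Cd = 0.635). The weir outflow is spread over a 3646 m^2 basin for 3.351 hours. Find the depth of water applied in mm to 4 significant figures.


Approach: apply the rectangular weir equation with a volume-to-depth conversion, Q = (2/3)*Cd*L*sqrt(2g)*H^1.5; d = Q*t/A * 1000.
Step 1 — weir discharge:
  Q = (2/3)*0.635*2.463*sqrt(2*9.81)*0.4148^1.5 = 1.23383 m^3/s
Step 2 — volume: V = 1.23383 * 3.351*3600 = 14884.4 m^3
Step 3 — depth: d = V/A * 1000 = 14884.4/3646 * 1000 = 4082 mm
Therefore the depth of water applied = 4082 mm.


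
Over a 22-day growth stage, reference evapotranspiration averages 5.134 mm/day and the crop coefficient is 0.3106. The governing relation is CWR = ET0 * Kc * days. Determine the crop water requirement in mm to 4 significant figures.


CWR = 5.134 * 0.3106 * 22 = 35.08 mm
Therefore the crop water requirement = 35.08 mm.


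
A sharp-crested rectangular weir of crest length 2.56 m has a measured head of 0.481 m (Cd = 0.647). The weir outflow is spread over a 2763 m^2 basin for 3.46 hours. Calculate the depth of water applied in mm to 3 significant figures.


Approach: apply the rectangular weir equation with a volume-to-depth conversion, Q = (2/3)*Cd*L*sqrt(2g)*H^1.5; d = Q*t/A * 1000.
Step 1 — weir discharge:
  Q = (2/3)*0.647*2.56*sqrt(2*9.81)*0.481^1.5 = 1.6316 m^3/s
Step 2 — volume: V = 1.6316 * 3.46*3600 = 20324 m^3
Step 3 — depth: d = V/A * 1000 = 20324/2763 * 1000 = 7360 mm
Therefore the depth of water applied = 7360 mm.


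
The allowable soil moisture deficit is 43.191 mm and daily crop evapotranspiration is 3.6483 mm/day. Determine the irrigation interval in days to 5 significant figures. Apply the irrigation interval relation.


Approach: apply the irrigation interval relation, interval = SMD / ETc.
interval = 43.191 / 3.6483 = 11.839 days
Therefore the irrigation interval = 11.839 days.


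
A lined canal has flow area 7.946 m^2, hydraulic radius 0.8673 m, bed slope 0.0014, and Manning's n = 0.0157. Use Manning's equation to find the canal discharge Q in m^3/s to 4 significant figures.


Approach: apply Manning's equation, Q = (1/n)*A*R^(2/3)*S^(1/2).
Q = (1/0.0157) * 7.946 * 0.8673^(2/3) * 0.0014^(1/2) = 17.22 m^3/s
Therefore the canal discharge Q = 17.22 m^3/s.


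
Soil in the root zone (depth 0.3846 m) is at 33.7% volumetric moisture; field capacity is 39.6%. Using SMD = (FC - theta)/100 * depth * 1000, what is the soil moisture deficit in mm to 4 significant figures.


SMD = (39.6 - 33.7)/100 * 0.3846 * 1000 = 22.69 mm
Therefore the soil moisture deficit = 22.69 mm.


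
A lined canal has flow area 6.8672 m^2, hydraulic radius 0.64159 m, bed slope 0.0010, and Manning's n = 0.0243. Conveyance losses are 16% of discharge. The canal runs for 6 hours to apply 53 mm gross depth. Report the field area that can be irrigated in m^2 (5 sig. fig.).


Approach: apply Manning's equation with a conveyance and depth budget, Q = (1/n)*A*R^(2/3)*S^(1/2); Q_field = Q*(1-loss); Area = Q_field*t/(d/1000).
Step 1 — canal discharge (Manning's equation):
  Q = (1/0.0243) * 6.8672 * 0.64159^(2/3) * 0.0010^(1/2) = 6.647808 m^3/s
Step 2 — delivered flow: Q_field = 6.647808*(1 - 16/100) = 5.584159 m^3/s
Step 3 — volume delivered: V = 5.584159 * 6*3600 = 120617.8 m^3
Step 4 — area served: A = V / (depth/1000) = 120617.8 / 0.053 = 2275800 m^2
Therefore the field area that can be irrigated = 2275800 m^2.


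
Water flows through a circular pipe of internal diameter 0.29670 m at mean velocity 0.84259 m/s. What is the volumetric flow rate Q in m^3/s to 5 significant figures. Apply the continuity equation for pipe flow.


Approach: apply the continuity equation for pipe flow, Q = A * v with A = pi*(D/2)^2.
A = pi*(0.29670/2)^2 = 0.06913930 m^2
Q = 0.06913930 * 0.84259 = 0.058256 m^3/s
Therefore the volumetric flow rate Q = 0.058256 m^3/s.


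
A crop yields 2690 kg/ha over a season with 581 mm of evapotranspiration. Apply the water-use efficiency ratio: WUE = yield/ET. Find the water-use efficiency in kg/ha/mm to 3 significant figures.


WUE = 2690 / 581 = 4.63 kg/ha/mm
Therefore the water-use efficiency = 4.63 kg/ha/mm.


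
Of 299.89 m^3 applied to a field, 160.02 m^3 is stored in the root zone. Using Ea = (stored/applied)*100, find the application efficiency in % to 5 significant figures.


Ea = (160.02/299.89)*100 = 53.360 %
Therefore the application efficiency = 53.360 %.


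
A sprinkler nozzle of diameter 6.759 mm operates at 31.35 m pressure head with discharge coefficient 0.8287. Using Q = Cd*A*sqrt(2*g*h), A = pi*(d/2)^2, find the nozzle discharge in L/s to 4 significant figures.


A = pi*(6.759e-3/2)^2 = 3.58802e-05 m^2
Q = 0.8287 * 3.58802e-05 * sqrt(2*9.81*31.35) * 1000 = 0.7374 L/s
Therefore the nozzle discharge = 0.7374 L/s.
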